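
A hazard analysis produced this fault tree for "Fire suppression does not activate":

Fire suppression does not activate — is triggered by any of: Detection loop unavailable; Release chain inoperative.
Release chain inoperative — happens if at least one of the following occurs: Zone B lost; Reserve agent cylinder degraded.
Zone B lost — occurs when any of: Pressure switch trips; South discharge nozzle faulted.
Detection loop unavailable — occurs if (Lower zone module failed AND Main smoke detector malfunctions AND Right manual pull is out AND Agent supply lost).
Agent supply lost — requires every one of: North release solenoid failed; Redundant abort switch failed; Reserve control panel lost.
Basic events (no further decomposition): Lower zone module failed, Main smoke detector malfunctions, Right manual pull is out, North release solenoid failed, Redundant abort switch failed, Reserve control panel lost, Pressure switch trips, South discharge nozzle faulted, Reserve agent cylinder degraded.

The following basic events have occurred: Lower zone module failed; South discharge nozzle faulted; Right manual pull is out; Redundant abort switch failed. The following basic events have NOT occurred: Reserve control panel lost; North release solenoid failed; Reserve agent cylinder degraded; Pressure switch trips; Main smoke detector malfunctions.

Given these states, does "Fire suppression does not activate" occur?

Agent supply lost [AND]: North release solenoid failed=not, Redundant abort switch failed=occurs, Reserve control panel lost=not → not all inputs occur → does not occur.
Detection loop unavailable [AND]: Lower zone module failed=occurs, Main smoke detector malfunctions=not, Right manual pull is out=occurs, Agent supply lost=not → not all inputs occur → does not occur.
Zone B lost [OR]: Pressure switch trips=not, South discharge nozzle faulted=occurs → at least one input occurs → occurs.
Release chain inoperative [OR]: Zone B lost=occurs, Reserve agent cylinder degraded=not → at least one input occurs → occurs.
Fire suppression does not activate [OR]: Detection loop unavailable=not, Release chain inoperative=occurs → at least one input occurs → occurs.

Yes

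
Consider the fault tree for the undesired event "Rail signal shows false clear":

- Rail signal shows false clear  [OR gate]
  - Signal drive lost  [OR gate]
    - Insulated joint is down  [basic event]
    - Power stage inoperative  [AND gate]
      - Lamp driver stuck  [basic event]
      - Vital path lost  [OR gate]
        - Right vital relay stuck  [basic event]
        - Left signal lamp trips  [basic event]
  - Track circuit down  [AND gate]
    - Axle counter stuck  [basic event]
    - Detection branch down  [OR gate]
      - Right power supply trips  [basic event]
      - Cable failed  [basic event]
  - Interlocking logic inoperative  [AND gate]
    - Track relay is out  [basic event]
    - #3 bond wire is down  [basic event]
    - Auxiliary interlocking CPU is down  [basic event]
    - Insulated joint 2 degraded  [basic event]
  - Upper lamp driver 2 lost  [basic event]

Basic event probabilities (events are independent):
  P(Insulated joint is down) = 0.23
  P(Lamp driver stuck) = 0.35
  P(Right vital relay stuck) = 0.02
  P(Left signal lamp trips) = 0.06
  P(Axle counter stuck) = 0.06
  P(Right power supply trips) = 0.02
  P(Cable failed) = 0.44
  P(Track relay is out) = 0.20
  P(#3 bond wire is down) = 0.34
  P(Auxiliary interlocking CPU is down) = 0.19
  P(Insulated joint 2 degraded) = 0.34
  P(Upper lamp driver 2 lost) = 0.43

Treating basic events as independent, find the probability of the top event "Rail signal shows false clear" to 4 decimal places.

P(Vital path lost) [OR] = 1 − (1−0.02) × (1−0.06) = 0.078800
P(Power stage inoperative) [AND] = 0.35 × 0.078800 = 0.027580
P(Signal drive lost) [OR] = 1 − (1−0.23) × (1−0.027580) = 0.251237
P(Detection branch down) [OR] = 1 − (1−0.02) × (1−0.44) = 0.451200
P(Track circuit down) [AND] = 0.06 × 0.451200 = 0.027072
P(Interlocking logic inoperative) [AND] = 0.20 × 0.34 × 0.19 × 0.34 = 0.004393
P(Rail signal shows false clear) [OR] = 1 − (1−0.251237) × (1−0.027072) × (1−0.004393) × (1−0.43) = 0.586583
Rounded to 4 decimal places: P(Rail signal shows false clear) ≈ 0.5866.

0.5866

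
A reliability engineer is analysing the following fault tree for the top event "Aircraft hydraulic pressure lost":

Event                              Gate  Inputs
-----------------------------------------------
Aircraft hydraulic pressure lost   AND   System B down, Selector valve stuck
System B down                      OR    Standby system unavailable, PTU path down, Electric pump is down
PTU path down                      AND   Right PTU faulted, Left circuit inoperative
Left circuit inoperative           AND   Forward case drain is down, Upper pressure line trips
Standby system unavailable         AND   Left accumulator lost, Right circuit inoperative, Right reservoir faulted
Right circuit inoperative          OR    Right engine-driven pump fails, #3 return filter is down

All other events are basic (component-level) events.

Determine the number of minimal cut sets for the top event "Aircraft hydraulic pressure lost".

Right circuit inoperative [OR]: union of children's cut sets → 2 cut set(s).
Standby system unavailable [AND]: one cut set from each child combined → 1 × 2 × 1 = 2 cut set(s).
Left circuit inoperative [AND]: one cut set from each child combined → 1 × 1 = 1 cut set(s).
PTU path down [AND]: one cut set from each child combined → 1 × 1 = 1 cut set(s).
System B down [OR]: union of children's cut sets → 4 cut set(s).
Aircraft hydraulic pressure lost [AND]: one cut set from each child combined → 4 × 1 = 4 cut set(s).
Minimal cut sets: {Left accumulator lost, Right engine-driven pump fails, Right reservoir faulted, Selector valve stuck}; {#3 return filter is down, Left accumulator lost, Right reservoir faulted, Selector valve stuck}; {Forward case drain is down, Right PTU faulted, Selector valve stuck, Upper pressure line trips}; {Electric pump is down, Selector valve stuck}.

4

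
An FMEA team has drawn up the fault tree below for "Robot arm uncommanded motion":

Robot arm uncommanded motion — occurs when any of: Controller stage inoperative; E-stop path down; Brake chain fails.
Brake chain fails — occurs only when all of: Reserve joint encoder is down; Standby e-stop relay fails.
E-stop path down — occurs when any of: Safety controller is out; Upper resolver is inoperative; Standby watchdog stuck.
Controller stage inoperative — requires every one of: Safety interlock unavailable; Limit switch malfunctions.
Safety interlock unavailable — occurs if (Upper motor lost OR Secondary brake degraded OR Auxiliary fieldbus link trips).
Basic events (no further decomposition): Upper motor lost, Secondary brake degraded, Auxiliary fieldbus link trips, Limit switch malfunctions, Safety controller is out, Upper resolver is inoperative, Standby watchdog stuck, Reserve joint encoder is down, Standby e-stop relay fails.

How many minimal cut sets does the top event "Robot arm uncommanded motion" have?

7

Safety interlock unavailable [OR]: union of children's cut sets → 3 cut set(s).
Controller stage inoperative [AND]: one cut set from each child combined → 3 × 1 = 3 cut set(s).
E-stop path down [OR]: union of children's cut sets → 3 cut set(s).
Brake chain fails [AND]: one cut set from each child combined → 1 × 1 = 1 cut set(s).
Robot arm uncommanded motion [OR]: union of children's cut sets → 7 cut set(s).
Minimal cut sets: {Limit switch malfunctions, Upper motor lost}; {Limit switch malfunctions, Secondary brake degraded}; {Auxiliary fieldbus link trips, Limit switch malfunctions}; {Safety controller is out}; {Upper resolver is inoperative}; {Standby watchdog stuck}; {Reserve joint encoder is down, Standby e-stop relay fails}.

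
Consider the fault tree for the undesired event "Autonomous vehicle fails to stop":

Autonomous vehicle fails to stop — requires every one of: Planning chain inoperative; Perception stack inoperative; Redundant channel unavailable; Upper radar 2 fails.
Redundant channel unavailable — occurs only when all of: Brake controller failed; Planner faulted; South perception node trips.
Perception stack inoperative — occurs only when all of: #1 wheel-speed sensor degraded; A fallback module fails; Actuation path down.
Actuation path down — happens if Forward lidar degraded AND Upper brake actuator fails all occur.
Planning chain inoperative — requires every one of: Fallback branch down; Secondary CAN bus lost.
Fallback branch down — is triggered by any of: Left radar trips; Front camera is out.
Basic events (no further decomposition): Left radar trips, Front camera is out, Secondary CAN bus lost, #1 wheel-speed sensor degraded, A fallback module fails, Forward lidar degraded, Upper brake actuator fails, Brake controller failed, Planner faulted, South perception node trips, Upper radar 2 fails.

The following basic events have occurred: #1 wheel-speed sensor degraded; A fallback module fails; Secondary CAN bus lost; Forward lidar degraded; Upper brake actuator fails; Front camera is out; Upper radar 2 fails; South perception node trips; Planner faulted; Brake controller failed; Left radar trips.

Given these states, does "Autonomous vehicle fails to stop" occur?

Fallback branch down [OR]: Left radar trips=occurs, Front camera is out=occurs → at least one input occurs → occurs.
Planning chain inoperative [AND]: Fallback branch down=occurs, Secondary CAN bus lost=occurs → all inputs occur → occurs.
Actuation path down [AND]: Forward lidar degraded=occurs, Upper brake actuator fails=occurs → all inputs occur → occurs.
Perception stack inoperative [AND]: #1 wheel-speed sensor degraded=occurs, A fallback module fails=occurs, Actuation path down=occurs → all inputs occur → occurs.
Redundant channel unavailable [AND]: Brake controller failed=occurs, Planner faulted=occurs, South perception node trips=occurs → all inputs occur → occurs.
Autonomous vehicle fails to stop [AND]: Planning chain inoperative=occurs, Perception stack inoperative=occurs, Redundant channel unavailable=occurs, Upper radar 2 fails=occurs → all inputs occur → occurs.

Yes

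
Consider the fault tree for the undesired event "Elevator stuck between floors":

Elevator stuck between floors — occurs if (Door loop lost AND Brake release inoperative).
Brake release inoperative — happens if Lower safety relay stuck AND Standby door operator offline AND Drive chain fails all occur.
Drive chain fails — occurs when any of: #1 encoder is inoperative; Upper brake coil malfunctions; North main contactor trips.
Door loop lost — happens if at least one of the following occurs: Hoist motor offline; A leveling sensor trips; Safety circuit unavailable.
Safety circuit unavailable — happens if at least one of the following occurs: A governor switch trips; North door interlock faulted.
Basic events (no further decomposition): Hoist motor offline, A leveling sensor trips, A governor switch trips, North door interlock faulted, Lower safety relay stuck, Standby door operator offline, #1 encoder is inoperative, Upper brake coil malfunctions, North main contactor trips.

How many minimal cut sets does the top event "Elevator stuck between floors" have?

12

Safety circuit unavailable [OR]: union of children's cut sets → 2 cut set(s).
Door loop lost [OR]: union of children's cut sets → 4 cut set(s).
Drive chain fails [OR]: union of children's cut sets → 3 cut set(s).
Brake release inoperative [AND]: one cut set from each child combined → 1 × 1 × 3 = 3 cut set(s).
Elevator stuck between floors [AND]: one cut set from each child combined → 4 × 3 = 12 cut set(s).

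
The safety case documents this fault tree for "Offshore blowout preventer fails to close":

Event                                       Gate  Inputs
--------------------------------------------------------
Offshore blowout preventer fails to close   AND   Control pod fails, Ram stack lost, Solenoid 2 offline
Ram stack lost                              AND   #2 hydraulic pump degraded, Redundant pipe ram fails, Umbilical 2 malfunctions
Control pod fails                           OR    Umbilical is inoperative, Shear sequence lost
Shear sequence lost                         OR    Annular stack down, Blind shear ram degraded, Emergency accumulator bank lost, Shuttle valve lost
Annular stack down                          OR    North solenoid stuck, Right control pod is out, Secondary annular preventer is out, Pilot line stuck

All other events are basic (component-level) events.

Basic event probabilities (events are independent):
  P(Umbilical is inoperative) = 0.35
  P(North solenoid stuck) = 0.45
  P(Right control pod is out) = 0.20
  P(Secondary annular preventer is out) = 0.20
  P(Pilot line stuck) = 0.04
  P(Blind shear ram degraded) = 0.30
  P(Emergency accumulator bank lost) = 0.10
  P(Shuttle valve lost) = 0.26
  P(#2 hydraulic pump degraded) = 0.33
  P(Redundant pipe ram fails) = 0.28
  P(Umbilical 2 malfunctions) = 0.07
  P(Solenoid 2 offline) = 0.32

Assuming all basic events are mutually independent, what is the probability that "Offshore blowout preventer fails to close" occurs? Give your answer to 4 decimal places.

0.0019

P(Annular stack down) [OR] = 1 − (1−0.45) × (1−0.20) × (1−0.20) × (1−0.04) = 0.662080
P(Shear sequence lost) [OR] = 1 − (1−0.662080) × (1−0.30) × (1−0.10) × (1−0.26) = 0.842462
P(Control pod fails) [OR] = 1 − (1−0.35) × (1−0.842462) = 0.897600
P(Ram stack lost) [AND] = 0.33 × 0.28 × 0.07 = 0.006468
P(Offshore blowout preventer fails to close) [AND] = 0.897600 × 0.006468 × 0.32 = 0.001858
Rounded to 4 decimal places: P(Offshore blowout preventer fails to close) ≈ 0.0019.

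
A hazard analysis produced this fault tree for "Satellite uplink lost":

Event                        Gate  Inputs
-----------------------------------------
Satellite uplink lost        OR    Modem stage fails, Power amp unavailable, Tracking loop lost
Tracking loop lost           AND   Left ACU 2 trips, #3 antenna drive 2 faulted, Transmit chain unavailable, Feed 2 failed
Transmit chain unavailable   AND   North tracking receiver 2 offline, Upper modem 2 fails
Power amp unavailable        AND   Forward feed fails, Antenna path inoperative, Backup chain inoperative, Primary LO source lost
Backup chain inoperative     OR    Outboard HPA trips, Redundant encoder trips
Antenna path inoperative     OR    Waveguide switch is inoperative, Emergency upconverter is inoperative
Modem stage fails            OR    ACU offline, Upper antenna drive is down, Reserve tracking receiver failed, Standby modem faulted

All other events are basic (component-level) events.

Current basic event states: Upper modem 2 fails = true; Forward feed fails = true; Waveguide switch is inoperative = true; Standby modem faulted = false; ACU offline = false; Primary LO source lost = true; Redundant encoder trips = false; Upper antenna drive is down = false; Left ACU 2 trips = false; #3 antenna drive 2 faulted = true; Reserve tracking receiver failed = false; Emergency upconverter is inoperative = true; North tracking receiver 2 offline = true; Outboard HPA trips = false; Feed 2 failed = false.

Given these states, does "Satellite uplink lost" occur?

No

Modem stage fails [OR]: ACU offline=not, Upper antenna drive is down=not, Reserve tracking receiver failed=not, Standby modem faulted=not → no input occurs → does not occur.
Antenna path inoperative [OR]: Waveguide switch is inoperative=occurs, Emergency upconverter is inoperative=occurs → at least one input occurs → occurs.
Backup chain inoperative [OR]: Outboard HPA trips=not, Redundant encoder trips=not → no input occurs → does not occur.
Power amp unavailable [AND]: Forward feed fails=occurs, Antenna path inoperative=occurs, Backup chain inoperative=not, Primary LO source lost=occurs → not all inputs occur → does not occur.
Transmit chain unavailable [AND]: North tracking receiver 2 offline=occurs, Upper modem 2 fails=occurs → all inputs occur → occurs.
Tracking loop lost [AND]: Left ACU 2 trips=not, #3 antenna drive 2 faulted=occurs, Transmit chain unavailable=occurs, Feed 2 failed=not → not all inputs occur → does not occur.
Satellite uplink lost [OR]: Modem stage fails=not, Power amp unavailable=not, Tracking loop lost=not → no input occurs → does not occur.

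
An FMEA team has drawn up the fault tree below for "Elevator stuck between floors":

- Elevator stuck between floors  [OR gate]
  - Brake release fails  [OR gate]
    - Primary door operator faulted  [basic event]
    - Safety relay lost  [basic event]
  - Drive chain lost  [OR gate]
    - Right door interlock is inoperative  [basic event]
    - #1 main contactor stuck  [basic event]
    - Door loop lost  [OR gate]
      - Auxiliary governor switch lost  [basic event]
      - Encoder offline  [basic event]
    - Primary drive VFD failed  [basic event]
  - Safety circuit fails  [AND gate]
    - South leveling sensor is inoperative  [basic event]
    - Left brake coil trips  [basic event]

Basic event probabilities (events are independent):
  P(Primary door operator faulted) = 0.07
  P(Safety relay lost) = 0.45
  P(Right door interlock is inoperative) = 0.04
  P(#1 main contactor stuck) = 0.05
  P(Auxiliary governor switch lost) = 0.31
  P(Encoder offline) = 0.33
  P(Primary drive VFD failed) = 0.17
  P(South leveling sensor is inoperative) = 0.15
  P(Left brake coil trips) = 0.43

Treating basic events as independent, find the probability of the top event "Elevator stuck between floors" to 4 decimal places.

P(Brake release fails) [OR] = 1 − (1−0.07) × (1−0.45) = 0.488500
P(Door loop lost) [OR] = 1 − (1−0.31) × (1−0.33) = 0.537700
P(Drive chain lost) [OR] = 1 − (1−0.04) × (1−0.05) × (1−0.537700) × (1−0.17) = 0.650057
P(Safety circuit fails) [AND] = 0.15 × 0.43 = 0.064500
P(Elevator stuck between floors) [OR] = 1 − (1−0.488500) × (1−0.650057) × (1−0.064500) = 0.832549
Rounded to 4 decimal places: P(Elevator stuck between floors) ≈ 0.8325.

0.8325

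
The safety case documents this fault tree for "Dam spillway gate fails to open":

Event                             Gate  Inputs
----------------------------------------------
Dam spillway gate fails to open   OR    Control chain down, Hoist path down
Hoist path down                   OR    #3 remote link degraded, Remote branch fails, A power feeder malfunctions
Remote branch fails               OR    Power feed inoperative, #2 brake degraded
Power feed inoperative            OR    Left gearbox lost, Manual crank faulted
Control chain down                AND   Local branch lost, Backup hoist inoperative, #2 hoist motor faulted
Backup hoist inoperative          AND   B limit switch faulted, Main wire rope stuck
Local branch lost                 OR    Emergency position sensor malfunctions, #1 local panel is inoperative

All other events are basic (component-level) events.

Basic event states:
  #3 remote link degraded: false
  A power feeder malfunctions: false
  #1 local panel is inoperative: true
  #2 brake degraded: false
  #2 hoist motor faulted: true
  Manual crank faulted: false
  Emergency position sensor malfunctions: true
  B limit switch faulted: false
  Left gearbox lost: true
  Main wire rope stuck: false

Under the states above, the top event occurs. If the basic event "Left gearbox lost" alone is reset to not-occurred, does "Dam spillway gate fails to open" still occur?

Counterfactual: set "Left gearbox lost" to not occurred.
Local branch lost [OR]: Emergency position sensor malfunctions=occurs, #1 local panel is inoperative=occurs → at least one input occurs → occurs.
Backup hoist inoperative [AND]: B limit switch faulted=not, Main wire rope stuck=not → not all inputs occur → does not occur.
Control chain down [AND]: Local branch lost=occurs, Backup hoist inoperative=not, #2 hoist motor faulted=occurs → not all inputs occur → does not occur.
Power feed inoperative [OR]: Left gearbox lost=not, Manual crank faulted=not → no input occurs → does not occur.
Remote branch fails [OR]: Power feed inoperative=not, #2 brake degraded=not → no input occurs → does not occur.
Hoist path down [OR]: #3 remote link degraded=not, Remote branch fails=not, A power feeder malfunctions=not → no input occurs → does not occur.
Dam spillway gate fails to open [OR]: Control chain down=not, Hoist path down=not → no input occurs → does not occur.

No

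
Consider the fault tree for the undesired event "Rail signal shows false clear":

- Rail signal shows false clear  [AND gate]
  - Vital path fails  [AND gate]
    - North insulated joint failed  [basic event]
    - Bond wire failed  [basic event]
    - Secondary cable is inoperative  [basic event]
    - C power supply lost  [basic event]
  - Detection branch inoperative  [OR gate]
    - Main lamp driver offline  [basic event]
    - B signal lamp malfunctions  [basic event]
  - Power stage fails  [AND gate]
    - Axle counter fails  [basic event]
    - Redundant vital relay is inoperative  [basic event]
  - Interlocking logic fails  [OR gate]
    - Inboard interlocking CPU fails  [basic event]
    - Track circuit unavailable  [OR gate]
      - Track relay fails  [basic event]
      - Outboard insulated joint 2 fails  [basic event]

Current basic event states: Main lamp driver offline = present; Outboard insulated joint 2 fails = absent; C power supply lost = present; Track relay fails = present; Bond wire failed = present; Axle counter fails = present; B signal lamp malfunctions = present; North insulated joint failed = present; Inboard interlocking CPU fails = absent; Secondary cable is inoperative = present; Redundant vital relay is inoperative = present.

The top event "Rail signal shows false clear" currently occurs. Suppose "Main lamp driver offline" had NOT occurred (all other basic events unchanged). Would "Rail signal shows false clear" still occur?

Counterfactual: set "Main lamp driver offline" to not occurred.
Vital path fails [AND]: North insulated joint failed=occurs, Bond wire failed=occurs, Secondary cable is inoperative=occurs, C power supply lost=occurs → all inputs occur → occurs.
Detection branch inoperative [OR]: Main lamp driver offline=not, B signal lamp malfunctions=occurs → at least one input occurs → occurs.
Power stage fails [AND]: Axle counter fails=occurs, Redundant vital relay is inoperative=occurs → all inputs occur → occurs.
Track circuit unavailable [OR]: Track relay fails=occurs, Outboard insulated joint 2 fails=not → at least one input occurs → occurs.
Interlocking logic fails [OR]: Inboard interlocking CPU fails=not, Track circuit unavailable=occurs → at least one input occurs → occurs.
Rail signal shows false clear [AND]: Vital path fails=occurs, Detection branch inoperative=occurs, Power stage fails=occurs, Interlocking logic fails=occurs → all inputs occur → occurs.

Yes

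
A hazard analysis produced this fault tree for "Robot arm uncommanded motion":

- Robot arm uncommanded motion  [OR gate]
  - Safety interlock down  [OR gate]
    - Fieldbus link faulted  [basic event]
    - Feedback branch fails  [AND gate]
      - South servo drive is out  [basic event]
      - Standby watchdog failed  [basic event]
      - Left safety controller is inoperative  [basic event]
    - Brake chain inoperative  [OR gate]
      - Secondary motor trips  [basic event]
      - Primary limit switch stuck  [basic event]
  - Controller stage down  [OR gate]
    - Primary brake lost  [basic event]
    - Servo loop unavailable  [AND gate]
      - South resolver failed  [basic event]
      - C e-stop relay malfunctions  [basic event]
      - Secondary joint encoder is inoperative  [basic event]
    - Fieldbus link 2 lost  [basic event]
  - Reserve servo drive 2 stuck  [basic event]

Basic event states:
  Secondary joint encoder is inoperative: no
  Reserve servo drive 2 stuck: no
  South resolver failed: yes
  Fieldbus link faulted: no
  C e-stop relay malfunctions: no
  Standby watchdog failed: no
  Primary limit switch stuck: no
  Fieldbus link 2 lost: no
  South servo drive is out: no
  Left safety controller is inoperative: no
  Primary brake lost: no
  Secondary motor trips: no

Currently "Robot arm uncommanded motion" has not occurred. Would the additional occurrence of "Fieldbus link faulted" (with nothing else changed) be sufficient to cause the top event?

Yes

Counterfactual: set "Fieldbus link faulted" to occurred.
Feedback branch fails [AND]: South servo drive is out=not, Standby watchdog failed=not, Left safety controller is inoperative=not → not all inputs occur → does not occur.
Brake chain inoperative [OR]: Secondary motor trips=not, Primary limit switch stuck=not → no input occurs → does not occur.
Safety interlock down [OR]: Fieldbus link faulted=occurs, Feedback branch fails=not, Brake chain inoperative=not → at least one input occurs → occurs.
Servo loop unavailable [AND]: South resolver failed=occurs, C e-stop relay malfunctions=not, Secondary joint encoder is inoperative=not → not all inputs occur → does not occur.
Controller stage down [OR]: Primary brake lost=not, Servo loop unavailable=not, Fieldbus link 2 lost=not → no input occurs → does not occur.
Robot arm uncommanded motion [OR]: Safety interlock down=occurs, Controller stage down=not, Reserve servo drive 2 stuck=not → at least one input occurs → occurs.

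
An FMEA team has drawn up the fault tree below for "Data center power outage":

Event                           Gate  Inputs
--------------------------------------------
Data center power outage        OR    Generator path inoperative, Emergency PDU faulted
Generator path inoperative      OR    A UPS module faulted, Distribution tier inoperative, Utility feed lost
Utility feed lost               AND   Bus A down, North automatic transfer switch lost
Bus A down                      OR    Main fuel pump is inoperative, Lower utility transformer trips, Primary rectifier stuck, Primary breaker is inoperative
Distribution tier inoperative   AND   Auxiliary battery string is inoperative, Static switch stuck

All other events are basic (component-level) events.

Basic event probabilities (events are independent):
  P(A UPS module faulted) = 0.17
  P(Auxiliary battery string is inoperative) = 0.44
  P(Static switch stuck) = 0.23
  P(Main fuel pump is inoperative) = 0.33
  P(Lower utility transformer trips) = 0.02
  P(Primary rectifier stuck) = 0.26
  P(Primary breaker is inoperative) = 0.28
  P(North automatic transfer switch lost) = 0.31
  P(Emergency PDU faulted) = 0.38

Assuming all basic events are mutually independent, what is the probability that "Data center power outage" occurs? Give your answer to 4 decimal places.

0.6307

P(Distribution tier inoperative) [AND] = 0.44 × 0.23 = 0.101200
P(Bus A down) [OR] = 1 − (1−0.33) × (1−0.02) × (1−0.26) × (1−0.28) = 0.650164
P(Utility feed lost) [AND] = 0.650164 × 0.31 = 0.201551
P(Generator path inoperative) [OR] = 1 − (1−0.17) × (1−0.101200) × (1−0.201551) = 0.404354
P(Data center power outage) [OR] = 1 − (1−0.404354) × (1−0.38) = 0.630699
Rounded to 4 decimal places: P(Data center power outage) ≈ 0.6307.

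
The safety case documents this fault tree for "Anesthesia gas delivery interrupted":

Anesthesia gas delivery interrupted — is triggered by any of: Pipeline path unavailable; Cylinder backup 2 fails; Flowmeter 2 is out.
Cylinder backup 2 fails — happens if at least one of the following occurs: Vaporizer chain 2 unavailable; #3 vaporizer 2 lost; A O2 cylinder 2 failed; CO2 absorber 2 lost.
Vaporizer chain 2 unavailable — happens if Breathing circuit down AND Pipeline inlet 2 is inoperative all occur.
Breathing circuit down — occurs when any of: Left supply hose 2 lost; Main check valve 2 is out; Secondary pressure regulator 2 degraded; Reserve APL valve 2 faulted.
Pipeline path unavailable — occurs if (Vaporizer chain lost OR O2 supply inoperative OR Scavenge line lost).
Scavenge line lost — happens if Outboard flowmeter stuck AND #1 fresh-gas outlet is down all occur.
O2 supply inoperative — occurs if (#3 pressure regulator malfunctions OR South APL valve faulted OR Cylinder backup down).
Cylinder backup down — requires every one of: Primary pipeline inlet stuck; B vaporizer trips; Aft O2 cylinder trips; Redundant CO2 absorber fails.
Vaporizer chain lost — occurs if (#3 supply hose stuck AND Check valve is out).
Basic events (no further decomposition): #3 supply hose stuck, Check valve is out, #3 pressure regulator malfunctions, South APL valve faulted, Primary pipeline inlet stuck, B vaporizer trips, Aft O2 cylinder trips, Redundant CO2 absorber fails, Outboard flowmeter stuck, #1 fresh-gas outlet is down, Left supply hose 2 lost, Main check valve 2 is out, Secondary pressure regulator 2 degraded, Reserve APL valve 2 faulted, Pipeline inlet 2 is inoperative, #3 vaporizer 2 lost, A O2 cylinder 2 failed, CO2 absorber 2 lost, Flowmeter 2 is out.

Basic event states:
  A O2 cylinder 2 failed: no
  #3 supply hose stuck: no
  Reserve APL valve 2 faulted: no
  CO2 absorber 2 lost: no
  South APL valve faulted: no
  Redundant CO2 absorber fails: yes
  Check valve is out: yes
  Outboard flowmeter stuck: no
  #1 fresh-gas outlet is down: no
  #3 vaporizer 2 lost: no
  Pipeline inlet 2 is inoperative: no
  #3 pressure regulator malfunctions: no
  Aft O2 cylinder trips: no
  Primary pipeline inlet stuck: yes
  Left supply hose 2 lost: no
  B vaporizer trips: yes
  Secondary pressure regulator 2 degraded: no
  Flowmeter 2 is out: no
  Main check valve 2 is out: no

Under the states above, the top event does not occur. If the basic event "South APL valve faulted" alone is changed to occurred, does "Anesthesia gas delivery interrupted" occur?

Yes

Counterfactual: set "South APL valve faulted" to occurred.
Vaporizer chain lost [AND]: #3 supply hose stuck=not, Check valve is out=occurs → not all inputs occur → does not occur.
Cylinder backup down [AND]: Primary pipeline inlet stuck=occurs, B vaporizer trips=occurs, Aft O2 cylinder trips=not, Redundant CO2 absorber fails=occurs → not all inputs occur → does not occur.
O2 supply inoperative [OR]: #3 pressure regulator malfunctions=not, South APL valve faulted=occurs, Cylinder backup down=not → at least one input occurs → occurs.
Scavenge line lost [AND]: Outboard flowmeter stuck=not, #1 fresh-gas outlet is down=not → not all inputs occur → does not occur.
Pipeline path unavailable [OR]: Vaporizer chain lost=not, O2 supply inoperative=occurs, Scavenge line lost=not → at least one input occurs → occurs.
Breathing circuit down [OR]: Left supply hose 2 lost=not, Main check valve 2 is out=not, Secondary pressure regulator 2 degraded=not, Reserve APL valve 2 faulted=not → no input occurs → does not occur.
Vaporizer chain 2 unavailable [AND]: Breathing circuit down=not, Pipeline inlet 2 is inoperative=not → not all inputs occur → does not occur.
Cylinder backup 2 fails [OR]: Vaporizer chain 2 unavailable=not, #3 vaporizer 2 lost=not, A O2 cylinder 2 failed=not, CO2 absorber 2 lost=not → no input occurs → does not occur.
Anesthesia gas delivery interrupted [OR]: Pipeline path unavailable=occurs, Cylinder backup 2 fails=not, Flowmeter 2 is out=not → at least one input occurs → occurs.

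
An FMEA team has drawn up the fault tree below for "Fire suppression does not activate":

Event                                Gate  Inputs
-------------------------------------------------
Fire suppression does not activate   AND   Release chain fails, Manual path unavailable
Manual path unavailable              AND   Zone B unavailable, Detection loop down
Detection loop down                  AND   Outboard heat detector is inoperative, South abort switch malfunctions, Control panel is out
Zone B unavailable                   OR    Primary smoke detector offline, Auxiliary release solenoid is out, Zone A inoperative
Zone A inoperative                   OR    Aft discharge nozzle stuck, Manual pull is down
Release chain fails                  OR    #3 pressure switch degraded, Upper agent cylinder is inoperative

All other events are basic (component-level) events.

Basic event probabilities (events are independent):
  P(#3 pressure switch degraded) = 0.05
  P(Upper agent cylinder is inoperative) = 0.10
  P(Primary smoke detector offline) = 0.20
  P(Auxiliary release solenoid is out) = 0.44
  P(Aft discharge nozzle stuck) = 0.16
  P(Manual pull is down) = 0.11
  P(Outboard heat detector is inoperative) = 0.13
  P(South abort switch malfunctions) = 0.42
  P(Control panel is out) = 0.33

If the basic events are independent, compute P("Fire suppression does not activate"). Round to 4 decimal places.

P(Release chain fails) [OR] = 1 − (1−0.05) × (1−0.10) = 0.145000
P(Zone A inoperative) [OR] = 1 − (1−0.16) × (1−0.11) = 0.252400
P(Zone B unavailable) [OR] = 1 − (1−0.20) × (1−0.44) × (1−0.252400) = 0.665075
P(Detection loop down) [AND] = 0.13 × 0.42 × 0.33 = 0.018018
P(Manual path unavailable) [AND] = 0.665075 × 0.018018 = 0.011983
P(Fire suppression does not activate) [AND] = 0.145000 × 0.011983 = 0.001738
Rounded to 4 decimal places: P(Fire suppression does not activate) ≈ 0.0017.

0.0017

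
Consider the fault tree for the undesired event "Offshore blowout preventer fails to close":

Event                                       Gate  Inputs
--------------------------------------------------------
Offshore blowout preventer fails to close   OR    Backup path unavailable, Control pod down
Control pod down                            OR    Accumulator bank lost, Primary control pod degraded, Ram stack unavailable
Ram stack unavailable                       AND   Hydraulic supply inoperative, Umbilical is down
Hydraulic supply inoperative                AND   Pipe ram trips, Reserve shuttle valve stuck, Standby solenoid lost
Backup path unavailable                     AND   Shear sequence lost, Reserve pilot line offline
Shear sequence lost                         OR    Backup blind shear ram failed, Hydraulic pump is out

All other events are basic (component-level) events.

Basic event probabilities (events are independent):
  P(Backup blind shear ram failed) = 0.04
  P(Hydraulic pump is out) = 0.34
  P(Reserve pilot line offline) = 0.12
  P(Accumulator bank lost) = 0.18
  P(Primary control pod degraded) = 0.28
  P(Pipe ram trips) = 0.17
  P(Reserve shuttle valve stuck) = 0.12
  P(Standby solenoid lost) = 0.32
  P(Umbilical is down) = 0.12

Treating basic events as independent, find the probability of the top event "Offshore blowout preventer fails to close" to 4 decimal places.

0.4360

P(Shear sequence lost) [OR] = 1 − (1−0.04) × (1−0.34) = 0.366400
P(Backup path unavailable) [AND] = 0.366400 × 0.12 = 0.043968
P(Hydraulic supply inoperative) [AND] = 0.17 × 0.12 × 0.32 = 0.006528
P(Ram stack unavailable) [AND] = 0.006528 × 0.12 = 0.000783
P(Control pod down) [OR] = 1 − (1−0.18) × (1−0.28) × (1−0.000783) = 0.410062
P(Offshore blowout preventer fails to close) [OR] = 1 − (1−0.043968) × (1−0.410062) = 0.436000
Rounded to 4 decimal places: P(Offshore blowout preventer fails to close) ≈ 0.4360.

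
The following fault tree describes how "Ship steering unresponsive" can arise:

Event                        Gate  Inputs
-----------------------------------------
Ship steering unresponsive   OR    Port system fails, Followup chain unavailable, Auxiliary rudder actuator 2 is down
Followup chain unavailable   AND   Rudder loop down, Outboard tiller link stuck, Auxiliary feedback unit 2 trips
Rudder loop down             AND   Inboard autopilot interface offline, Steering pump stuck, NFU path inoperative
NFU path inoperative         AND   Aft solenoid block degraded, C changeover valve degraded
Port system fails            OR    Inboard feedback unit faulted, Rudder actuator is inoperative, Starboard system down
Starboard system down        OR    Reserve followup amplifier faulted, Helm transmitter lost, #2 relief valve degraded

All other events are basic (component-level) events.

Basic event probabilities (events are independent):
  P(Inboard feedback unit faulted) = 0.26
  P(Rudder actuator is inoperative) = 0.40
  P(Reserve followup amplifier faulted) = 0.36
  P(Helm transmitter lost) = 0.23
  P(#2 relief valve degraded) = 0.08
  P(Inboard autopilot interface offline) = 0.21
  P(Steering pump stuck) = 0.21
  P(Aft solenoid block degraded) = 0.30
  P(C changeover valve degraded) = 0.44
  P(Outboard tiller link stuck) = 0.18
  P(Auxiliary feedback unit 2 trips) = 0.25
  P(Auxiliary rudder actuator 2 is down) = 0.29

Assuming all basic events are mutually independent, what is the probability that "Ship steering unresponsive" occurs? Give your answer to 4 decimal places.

0.8571

P(Starboard system down) [OR] = 1 − (1−0.36) × (1−0.23) × (1−0.08) = 0.546624
P(Port system fails) [OR] = 1 − (1−0.26) × (1−0.40) × (1−0.546624) = 0.798701
P(NFU path inoperative) [AND] = 0.30 × 0.44 = 0.132000
P(Rudder loop down) [AND] = 0.21 × 0.21 × 0.132000 = 0.005821
P(Followup chain unavailable) [AND] = 0.005821 × 0.18 × 0.25 = 0.000262
P(Ship steering unresponsive) [OR] = 1 − (1−0.798701) × (1−0.000262) × (1−0.29) = 0.857115
Rounded to 4 decimal places: P(Ship steering unresponsive) ≈ 0.8571.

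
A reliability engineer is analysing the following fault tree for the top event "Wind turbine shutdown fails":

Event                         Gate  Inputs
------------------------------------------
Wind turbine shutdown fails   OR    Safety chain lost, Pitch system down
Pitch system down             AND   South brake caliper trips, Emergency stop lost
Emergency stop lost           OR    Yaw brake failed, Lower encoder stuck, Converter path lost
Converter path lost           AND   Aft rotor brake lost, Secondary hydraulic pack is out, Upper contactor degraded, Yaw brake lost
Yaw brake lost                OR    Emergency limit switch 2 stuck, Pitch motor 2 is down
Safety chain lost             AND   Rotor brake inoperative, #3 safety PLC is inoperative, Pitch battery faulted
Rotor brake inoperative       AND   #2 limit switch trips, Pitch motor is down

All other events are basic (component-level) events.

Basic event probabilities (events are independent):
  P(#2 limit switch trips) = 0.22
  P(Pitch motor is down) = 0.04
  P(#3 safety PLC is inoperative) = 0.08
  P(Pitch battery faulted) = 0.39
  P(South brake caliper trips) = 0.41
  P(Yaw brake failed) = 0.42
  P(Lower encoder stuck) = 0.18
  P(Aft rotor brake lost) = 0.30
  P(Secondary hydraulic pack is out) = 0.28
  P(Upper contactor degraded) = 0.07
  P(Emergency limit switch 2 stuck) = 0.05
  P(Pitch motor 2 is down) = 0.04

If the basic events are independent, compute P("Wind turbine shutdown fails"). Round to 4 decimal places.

0.2153

P(Rotor brake inoperative) [AND] = 0.22 × 0.04 = 0.008800
P(Safety chain lost) [AND] = 0.008800 × 0.08 × 0.39 = 0.000275
P(Yaw brake lost) [OR] = 1 − (1−0.05) × (1−0.04) = 0.088000
P(Converter path lost) [AND] = 0.30 × 0.28 × 0.07 × 0.088000 = 0.000517
P(Emergency stop lost) [OR] = 1 − (1−0.42) × (1−0.18) × (1−0.000517) = 0.524646
P(Pitch system down) [AND] = 0.41 × 0.524646 = 0.215105
P(Wind turbine shutdown fails) [OR] = 1 − (1−0.000275) × (1−0.215105) = 0.215321
Rounded to 4 decimal places: P(Wind turbine shutdown fails) ≈ 0.2153.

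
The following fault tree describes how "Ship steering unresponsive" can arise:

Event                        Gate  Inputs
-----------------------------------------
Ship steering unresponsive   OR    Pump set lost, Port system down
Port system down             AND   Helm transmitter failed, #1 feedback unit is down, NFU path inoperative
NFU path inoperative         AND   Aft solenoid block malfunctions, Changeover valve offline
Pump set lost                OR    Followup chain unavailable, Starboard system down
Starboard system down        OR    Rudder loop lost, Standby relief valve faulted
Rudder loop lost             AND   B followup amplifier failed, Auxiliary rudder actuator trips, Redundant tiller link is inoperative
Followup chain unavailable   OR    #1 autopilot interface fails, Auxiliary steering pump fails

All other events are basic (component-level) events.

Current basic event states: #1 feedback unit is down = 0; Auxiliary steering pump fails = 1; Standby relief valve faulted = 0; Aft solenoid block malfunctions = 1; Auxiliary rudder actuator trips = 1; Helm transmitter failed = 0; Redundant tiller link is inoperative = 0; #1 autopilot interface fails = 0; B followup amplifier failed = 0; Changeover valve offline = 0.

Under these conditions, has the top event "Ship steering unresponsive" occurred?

Followup chain unavailable [OR]: #1 autopilot interface fails=not, Auxiliary steering pump fails=occurs → at least one input occurs → occurs.
Rudder loop lost [AND]: B followup amplifier failed=not, Auxiliary rudder actuator trips=occurs, Redundant tiller link is inoperative=not → not all inputs occur → does not occur.
Starboard system down [OR]: Rudder loop lost=not, Standby relief valve faulted=not → no input occurs → does not occur.
Pump set lost [OR]: Followup chain unavailable=occurs, Starboard system down=not → at least one input occurs → occurs.
NFU path inoperative [AND]: Aft solenoid block malfunctions=occurs, Changeover valve offline=not → not all inputs occur → does not occur.
Port system down [AND]: Helm transmitter failed=not, #1 feedback unit is down=not, NFU path inoperative=not → not all inputs occur → does not occur.
Ship steering unresponsive [OR]: Pump set lost=occurs, Port system down=not → at least one input occurs → occurs.

Yes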